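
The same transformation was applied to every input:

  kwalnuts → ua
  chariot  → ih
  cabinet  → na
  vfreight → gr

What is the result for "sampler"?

la

Rule — reverse the string, then keep one character in every 3, starting at position 3 (positions 3rd, 6th, 9th, ...).
So "sampler" becomes "la".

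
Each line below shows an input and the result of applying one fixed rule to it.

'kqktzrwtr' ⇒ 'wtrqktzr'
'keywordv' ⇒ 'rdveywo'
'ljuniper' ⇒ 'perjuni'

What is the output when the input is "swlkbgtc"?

gtcwlkb

Rule — delete the first character, then move the last 3 characters to the front (rotate right by 3).
On "swlkbgtc": the first step gives "wlkbgtc", and the second then gives "gtcwlkb".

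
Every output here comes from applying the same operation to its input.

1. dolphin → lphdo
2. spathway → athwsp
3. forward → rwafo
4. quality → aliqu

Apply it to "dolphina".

Rule — delete the last 2 characters, then move the first 2 characters to the end (rotate left by 2).
Applying both steps to "dolphina": "dolphi", then "lphido".

lphido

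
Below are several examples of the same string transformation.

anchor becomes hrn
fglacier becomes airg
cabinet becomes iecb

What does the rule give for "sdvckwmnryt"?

Each output is the input with this applied: move the first 3 characters to the end (rotate left by 3), then keep every other character starting from the first (positions 1st, 3rd, 5th, ...).
Doing the same to "sdvckwmnryt": "cwnysv".

cwnysv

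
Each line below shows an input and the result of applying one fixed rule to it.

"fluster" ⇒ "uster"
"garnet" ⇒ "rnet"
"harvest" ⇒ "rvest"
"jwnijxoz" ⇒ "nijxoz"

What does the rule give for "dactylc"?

ctylc

Each output is the input with this applied: delete the first 2 characters.
"dactylc" → "ctylc".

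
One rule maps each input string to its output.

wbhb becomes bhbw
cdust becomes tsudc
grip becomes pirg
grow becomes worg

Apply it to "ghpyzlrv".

vrlzyphg

The rule is to reverse the string.
Applying that to "ghpyzlrv" gives "vrlzyphg".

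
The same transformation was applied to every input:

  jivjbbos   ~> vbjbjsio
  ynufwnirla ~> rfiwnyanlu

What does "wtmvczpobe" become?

The pattern: take characters alternately from the front and the back (1st, last, 2nd, 2nd-last, ...), then swap the front and back halves of the string.
For "wtmvczpobe", step one produces "wetbmovpcz"; step two turns that into "ovpczwetbm".

ovpczwetbm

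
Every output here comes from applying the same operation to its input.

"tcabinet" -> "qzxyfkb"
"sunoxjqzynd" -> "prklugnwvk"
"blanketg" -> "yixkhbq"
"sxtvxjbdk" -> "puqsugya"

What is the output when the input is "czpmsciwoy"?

zwmjpzftl

What's happening: shift every letter 3 places backward in the alphabet (wrapping around), then delete the last character.
"czpmsciwoy" → "zwmjpzftlv" → "zwmjpzftl".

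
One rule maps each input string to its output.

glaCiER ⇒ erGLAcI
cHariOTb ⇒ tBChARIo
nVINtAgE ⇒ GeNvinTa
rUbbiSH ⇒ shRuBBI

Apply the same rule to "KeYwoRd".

Rule — flip the case of every letter, then move the last 2 characters to the front (rotate right by 2).
For "KeYwoRd", step one produces "kEyWOrD"; step two turns that into "rDkEyWO".

rDkEyWO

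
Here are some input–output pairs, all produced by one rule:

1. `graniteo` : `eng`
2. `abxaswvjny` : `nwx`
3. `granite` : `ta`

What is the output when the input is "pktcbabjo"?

The transformation: reverse the string, then keep one character in every 3, starting at position 2 (positions 2nd, 5th, 8th, ...).
Working it through for "pktcbabjo": intermediate "ojbabctkp", final "jbk".

jbk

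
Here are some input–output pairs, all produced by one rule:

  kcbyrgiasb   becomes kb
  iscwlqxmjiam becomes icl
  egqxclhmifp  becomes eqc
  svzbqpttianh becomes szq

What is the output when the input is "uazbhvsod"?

uz

The pattern: keep every other character starting from the first (positions 1st, 3rd, 5th, ...), then delete the last 3 characters.
Working it through for "uazbhvsod": intermediate "uzhsd", final "uz".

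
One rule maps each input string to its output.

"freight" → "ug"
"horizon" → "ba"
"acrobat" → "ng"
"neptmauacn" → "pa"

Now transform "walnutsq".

fd

What's happening: shift every letter 13 places forward in the alphabet (wrapping around) — i.e. ROT13, then keep only the last 2 characters.
Starting from "walnutsq": after the first operation, "jnyahgfd"; after the second, "fd".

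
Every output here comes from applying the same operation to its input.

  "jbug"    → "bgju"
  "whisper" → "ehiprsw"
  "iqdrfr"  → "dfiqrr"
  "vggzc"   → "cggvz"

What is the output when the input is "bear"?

What's happening: sort the characters into alphabetical order.
"bear" → "aber".

aber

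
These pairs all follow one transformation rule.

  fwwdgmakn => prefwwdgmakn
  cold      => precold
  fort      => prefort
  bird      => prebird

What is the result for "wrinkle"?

prewrinkle

The rule is to prepend "pre".
Doing the same to "wrinkle": "prewrinkle".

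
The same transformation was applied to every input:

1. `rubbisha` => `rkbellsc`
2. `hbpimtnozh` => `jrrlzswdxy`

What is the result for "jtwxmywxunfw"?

pgtdghwighex

Looking at the pairs, the operation is to move the last 2 characters to the front (rotate right by 2), then shift every letter 10 places forward in the alphabet (wrapping around).
Applying both steps to "jtwxmywxunfw": "fwjtwxmywxun", then "pgtdghwighex".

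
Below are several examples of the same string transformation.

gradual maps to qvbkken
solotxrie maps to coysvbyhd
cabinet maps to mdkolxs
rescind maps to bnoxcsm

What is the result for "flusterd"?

Rule — shift every letter 10 places forward in the alphabet (wrapping around), then take characters alternately from the front and the back (1st, last, 2nd, 2nd-last, ...).
"flusterd" → "pnvbeocd".

pnvbeocd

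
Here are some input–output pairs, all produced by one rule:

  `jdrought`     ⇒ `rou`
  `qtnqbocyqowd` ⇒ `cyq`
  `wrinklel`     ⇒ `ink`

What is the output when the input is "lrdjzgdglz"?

zgd

In each case the input is transformed by: move the last 3 characters to the front (rotate right by 3), then keep only the last 3 characters.
For "lrdjzgdglz", step one produces "glzlrdjzgd"; step two turns that into "zgd".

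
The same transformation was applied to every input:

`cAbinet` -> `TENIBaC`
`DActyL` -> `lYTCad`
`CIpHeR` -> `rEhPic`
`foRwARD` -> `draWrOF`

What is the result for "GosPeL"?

Rule — reverse the string, then flip the case of every letter.
For "GosPeL", step one produces "LePsoG"; step two turns that into "lEpSOg".

lEpSOg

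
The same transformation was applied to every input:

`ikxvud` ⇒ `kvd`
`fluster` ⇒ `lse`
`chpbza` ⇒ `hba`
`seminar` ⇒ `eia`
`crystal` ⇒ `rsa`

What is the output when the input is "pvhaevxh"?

In each case the input is transformed by: keep every other character starting from the second (positions 2nd, 4th, 6th, ...).
Doing the same to "pvhaevxh": "vavh".

vavh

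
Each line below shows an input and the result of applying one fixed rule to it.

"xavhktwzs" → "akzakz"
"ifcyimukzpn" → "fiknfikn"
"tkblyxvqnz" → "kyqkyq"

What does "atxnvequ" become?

tvutvu

The transformation: keep one character in every 3, starting at position 2 (positions 2nd, 5th, 8th, ...), then write the whole string twice.
For "atxnvequ" the result is "tvutvu".
(Check on "tkblyxvqnz": → "kyq" → "kyqkyq" ✓)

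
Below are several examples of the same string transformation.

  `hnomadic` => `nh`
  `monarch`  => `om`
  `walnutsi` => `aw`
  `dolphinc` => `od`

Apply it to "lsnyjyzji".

sl

Looking at the pairs, the operation is to reverse the string, then keep only the last 2 characters.
On "lsnyjyzji": the first step gives "ijzyjynsl", and the second then gives "sl".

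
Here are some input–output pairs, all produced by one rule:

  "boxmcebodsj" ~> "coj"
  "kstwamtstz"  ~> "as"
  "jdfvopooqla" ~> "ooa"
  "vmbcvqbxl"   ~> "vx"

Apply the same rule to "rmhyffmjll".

The rule is to delete the first 2 characters, then keep one character in every 3, starting at position 3 (positions 3rd, 6th, 9th, ...).
Applying both steps to "rmhyffmjll": "hyffmjll", then "fj".
(Check on "vmbcvqbxl": → "bcvqbxl" → "vx" ✓)

fj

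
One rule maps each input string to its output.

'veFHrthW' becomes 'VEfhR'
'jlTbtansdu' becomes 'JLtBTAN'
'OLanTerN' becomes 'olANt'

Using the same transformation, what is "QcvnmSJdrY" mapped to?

qCVNMsj

Rule — delete the last 3 characters, then flip the case of every letter.
Working it through for "QcvnmSJdrY": intermediate "QcvnmSJ", final "qCVNMsj".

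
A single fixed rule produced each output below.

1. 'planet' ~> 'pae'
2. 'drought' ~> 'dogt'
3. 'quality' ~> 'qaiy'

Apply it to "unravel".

urvl

Each output is the input with this applied: keep every other character starting from the first (positions 1st, 3rd, 5th, ...).
"unravel" → "urvl".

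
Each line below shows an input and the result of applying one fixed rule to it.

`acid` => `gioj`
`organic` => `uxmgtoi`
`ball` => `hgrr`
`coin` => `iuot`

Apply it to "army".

Each output is the input with this applied: shift every letter 6 places forward in the alphabet (wrapping around).
So "army" becomes "gxse".

gxse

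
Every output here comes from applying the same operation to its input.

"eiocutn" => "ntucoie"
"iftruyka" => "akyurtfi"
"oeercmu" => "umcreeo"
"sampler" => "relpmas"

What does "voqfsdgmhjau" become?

uajhmgdsfqov

The transformation: reverse the string.
On "voqfsdgmhjau" that produces "uajhmgdsfqov".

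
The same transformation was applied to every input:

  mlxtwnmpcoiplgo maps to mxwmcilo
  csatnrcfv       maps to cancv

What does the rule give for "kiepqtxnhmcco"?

The transformation: keep every other character starting from the first (positions 1st, 3rd, 5th, ...).
Applying that to "kiepqtxnhmcco" gives "keqxhco".

keqxhco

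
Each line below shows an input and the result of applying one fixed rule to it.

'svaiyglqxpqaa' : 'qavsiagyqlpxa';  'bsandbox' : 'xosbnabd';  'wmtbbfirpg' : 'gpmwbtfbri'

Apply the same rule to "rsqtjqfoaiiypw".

wpsrtqqjofiayi

What's happening: swap each adjacent pair of characters (1↔2, 3↔4, ...), then move the last 2 characters to the front (rotate right by 2).
Working it through for "rsqtjqfoaiiypw": intermediate "srtqqjofiayiwp", final "wpsrtqqjofiayi".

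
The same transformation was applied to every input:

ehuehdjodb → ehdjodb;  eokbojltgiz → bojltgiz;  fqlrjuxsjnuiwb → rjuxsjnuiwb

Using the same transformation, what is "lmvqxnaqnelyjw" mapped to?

Rule — delete the first 3 characters.
"lmvqxnaqnelyjw" → "qxnaqnelyjw".

qxnaqnelyjw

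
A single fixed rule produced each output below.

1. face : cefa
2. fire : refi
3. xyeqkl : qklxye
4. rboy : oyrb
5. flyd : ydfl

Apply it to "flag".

agfl

The rule is to swap the front and back halves of the string.
"flag" → "agfl".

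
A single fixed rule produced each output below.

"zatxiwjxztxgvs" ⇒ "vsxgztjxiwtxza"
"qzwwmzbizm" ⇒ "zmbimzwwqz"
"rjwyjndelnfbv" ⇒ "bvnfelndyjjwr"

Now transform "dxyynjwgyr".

yrwgnjyydx

Looking at the pairs, the operation is to reverse the string, then swap each adjacent pair of characters (1↔2, 3↔4, ...).
"dxyynjwgyr" → "yrwgnjyydx".
(Check on "rjwyjndelnfbv": → "vbfnlednjywjr" → "bvnfelndyjjwr" ✓)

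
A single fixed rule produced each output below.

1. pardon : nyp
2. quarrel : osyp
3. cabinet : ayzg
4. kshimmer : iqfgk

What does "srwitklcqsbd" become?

qpugrijao

Looking at the pairs, the operation is to shift every letter 2 places backward in the alphabet (wrapping around), then delete the last 3 characters.
Working it through for "srwitklcqsbd": intermediate "qpugrijaoqzb", final "qpugrijao".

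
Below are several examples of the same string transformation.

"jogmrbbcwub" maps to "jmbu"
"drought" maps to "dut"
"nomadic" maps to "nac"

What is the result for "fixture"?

The pattern: keep one character in every 3, starting at position 1 (positions 1st, 4th, 7th, ...).
For "fixture" the result is "fte".

fte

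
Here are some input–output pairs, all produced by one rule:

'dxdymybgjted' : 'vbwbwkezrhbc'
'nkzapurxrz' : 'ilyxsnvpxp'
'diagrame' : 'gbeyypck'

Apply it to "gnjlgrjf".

Each output is the input with this applied: shift every letter 2 places backward in the alphabet (wrapping around), then swap each adjacent pair of characters (1↔2, 3↔4, ...).
Doing the same to "gnjlgrjf": "lejhpedh".
(Check on "dxdymybgjted": → "bvbwkwzehrcb" → "vbwbwkezrhbc" ✓)

lejhpedh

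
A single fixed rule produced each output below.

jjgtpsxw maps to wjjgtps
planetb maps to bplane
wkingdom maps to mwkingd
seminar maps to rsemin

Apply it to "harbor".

rharb

Looking at the pairs, the operation is to move the last 2 characters to the front (rotate right by 2), then delete the first character.
Working it through for "harbor": intermediate "orharb", final "rharb".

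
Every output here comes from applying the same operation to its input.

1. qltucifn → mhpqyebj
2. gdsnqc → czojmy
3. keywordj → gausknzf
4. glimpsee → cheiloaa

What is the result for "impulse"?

eilqhoa

The transformation: shift every letter 4 places backward in the alphabet (wrapping around).
"impulse" → "eilqhoa".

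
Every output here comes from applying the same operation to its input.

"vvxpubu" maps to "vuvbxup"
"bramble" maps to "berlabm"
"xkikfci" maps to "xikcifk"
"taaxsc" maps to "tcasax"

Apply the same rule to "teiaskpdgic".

tceiigadspk

In each case the input is transformed by: take characters alternately from the front and the back (1st, last, 2nd, 2nd-last, ...).
"teiaskpdgic" → "tceiigadspk".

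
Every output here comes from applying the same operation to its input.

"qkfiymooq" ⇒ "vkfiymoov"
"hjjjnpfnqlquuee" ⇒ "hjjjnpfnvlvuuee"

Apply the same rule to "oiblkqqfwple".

oiblkvvfwple

Each output is the input with this applied: replace every "q" with "v".
So "oiblkqqfwple" becomes "oiblkvvfwple".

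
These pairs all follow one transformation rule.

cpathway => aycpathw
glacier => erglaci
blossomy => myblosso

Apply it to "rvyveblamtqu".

Looking at the pairs, the operation is to move the last 2 characters to the front (rotate right by 2).
Applying that to "rvyveblamtqu" gives "qurvyveblamt".

qurvyveblamt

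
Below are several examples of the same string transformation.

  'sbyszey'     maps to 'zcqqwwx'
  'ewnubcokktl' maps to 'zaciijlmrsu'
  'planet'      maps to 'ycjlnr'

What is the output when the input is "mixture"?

Looking at the pairs, the operation is to sort the characters into alphabetical order, then shift every letter 2 places backward in the alphabet (wrapping around).
Working it through for "mixture": intermediate "eimrtux", final "cgkprsv".

cgkprsv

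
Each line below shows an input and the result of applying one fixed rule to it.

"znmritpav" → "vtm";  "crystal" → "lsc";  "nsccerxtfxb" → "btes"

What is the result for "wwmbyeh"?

Each output is the input with this applied: reverse the string, then keep one character in every 3, starting at position 1 (positions 1st, 4th, 7th, ...).
On "wwmbyeh": the first step gives "heybmww", and the second then gives "hbw".

hbw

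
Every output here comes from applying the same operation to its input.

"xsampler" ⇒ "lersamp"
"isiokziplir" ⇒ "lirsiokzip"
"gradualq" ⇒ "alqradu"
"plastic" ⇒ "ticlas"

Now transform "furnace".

aceurn

The pattern: delete the first character, then move the last 3 characters to the front (rotate right by 3).
For "furnace", step one produces "urnace"; step two turns that into "aceurn".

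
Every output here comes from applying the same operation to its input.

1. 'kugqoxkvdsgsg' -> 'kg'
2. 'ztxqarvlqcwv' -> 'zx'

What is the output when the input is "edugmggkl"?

In each case the input is transformed by: keep every other character starting from the first (positions 1st, 3rd, 5th, ...), then keep only the first 2 characters.
Working it through for "edugmggkl": intermediate "eumgl", final "eu".

eu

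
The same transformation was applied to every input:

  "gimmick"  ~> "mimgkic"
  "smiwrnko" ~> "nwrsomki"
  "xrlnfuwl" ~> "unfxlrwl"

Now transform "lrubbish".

What's happening: take characters alternately from the front and the back (1st, last, 2nd, 2nd-last, ...), then move the last 3 characters to the front (rotate right by 3).
"lrubbish" → "lhrsuibb" → "ibblhrsu".
(Check on "xrlnfuwl": → "xlrwlunf" → "unfxlrwl" ✓)

ibblhrsu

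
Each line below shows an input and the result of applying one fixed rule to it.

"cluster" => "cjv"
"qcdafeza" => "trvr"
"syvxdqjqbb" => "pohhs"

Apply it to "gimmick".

zdt

What's happening: shift every letter 9 places backward in the alphabet (wrapping around), then keep every other character starting from the second (positions 2nd, 4th, 6th, ...).
For "gimmick", step one produces "xzddztb"; step two turns that into "zdt".
(Check on "syvxdqjqbb": → "jpmouhahss" → "pohhs" ✓)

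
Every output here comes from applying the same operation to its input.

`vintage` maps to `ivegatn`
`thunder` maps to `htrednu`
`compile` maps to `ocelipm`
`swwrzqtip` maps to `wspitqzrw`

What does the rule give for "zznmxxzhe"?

What's happening: move the first 2 characters to the end (rotate left by 2), then reverse the string.
Working it through for "zznmxxzhe": intermediate "nmxxzhezz", final "zzehzxxmn".

zzehzxxmn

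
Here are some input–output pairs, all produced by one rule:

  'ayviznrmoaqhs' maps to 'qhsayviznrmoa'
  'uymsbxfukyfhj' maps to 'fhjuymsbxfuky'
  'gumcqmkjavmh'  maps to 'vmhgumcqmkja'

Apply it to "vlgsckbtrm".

The rule is to move the last 3 characters to the front (rotate right by 3).
"vlgsckbtrm" → "trmvlgsckb".

trmvlgsckb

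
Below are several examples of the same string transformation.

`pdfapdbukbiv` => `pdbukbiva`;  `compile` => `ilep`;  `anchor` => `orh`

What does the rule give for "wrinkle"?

The transformation: delete the first 3 characters, then move the first character to the end.
For "wrinkle", step one produces "nkle"; step two turns that into "klen".

klen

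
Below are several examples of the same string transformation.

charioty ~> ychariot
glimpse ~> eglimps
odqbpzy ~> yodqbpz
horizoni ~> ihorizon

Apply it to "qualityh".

hquality

The rule is to move the last character to the front.
Doing the same to "qualityh": "hquality".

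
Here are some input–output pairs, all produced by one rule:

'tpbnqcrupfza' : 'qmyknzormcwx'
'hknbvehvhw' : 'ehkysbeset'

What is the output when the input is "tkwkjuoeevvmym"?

qhthgrlbbssjvj

Each output is the input with this applied: shift every letter 3 places backward in the alphabet (wrapping around).
Doing the same to "tkwkjuoeevvmym": "qhthgrlbbssjvj".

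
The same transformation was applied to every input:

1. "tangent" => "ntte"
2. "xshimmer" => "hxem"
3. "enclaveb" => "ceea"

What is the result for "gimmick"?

mgki

The pattern: keep every other character starting from the first (positions 1st, 3rd, 5th, ...), then swap each adjacent pair of characters (1↔2, 3↔4, ...).
On "gimmick": the first step gives "gmik", and the second then gives "mgki".
(Check on "tangent": → "tnet" → "ntte" ✓)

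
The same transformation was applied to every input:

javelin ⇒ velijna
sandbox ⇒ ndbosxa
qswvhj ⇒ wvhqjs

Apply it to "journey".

urnejyo

The transformation: swap the first and last characters, then move the first 2 characters to the end (rotate left by 2).
For "journey", step one produces "yournej"; step two turns that into "urnejyo".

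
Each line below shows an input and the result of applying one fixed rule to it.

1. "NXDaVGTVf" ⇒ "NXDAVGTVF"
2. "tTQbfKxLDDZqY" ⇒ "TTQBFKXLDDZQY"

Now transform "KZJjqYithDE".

KZJJQYITHDE

Rule — convert every letter to uppercase.
So "KZJjqYithDE" becomes "KZJJQYITHDE".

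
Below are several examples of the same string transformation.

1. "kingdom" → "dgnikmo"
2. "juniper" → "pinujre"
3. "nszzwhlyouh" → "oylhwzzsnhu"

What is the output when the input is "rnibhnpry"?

Rule — move the last 2 characters to the front (rotate right by 2), then reverse the string.
Applying both steps to "rnibhnpry": "ryrnibhnp", then "pnhbinryr".

pnhbinryr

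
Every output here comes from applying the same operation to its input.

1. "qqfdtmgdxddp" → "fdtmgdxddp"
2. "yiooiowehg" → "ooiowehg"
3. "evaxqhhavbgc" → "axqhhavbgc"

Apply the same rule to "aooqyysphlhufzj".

oqyysphlhufzj

The pattern: delete the first 2 characters.
On "aooqyysphlhufzj" that produces "oqyysphlhufzj".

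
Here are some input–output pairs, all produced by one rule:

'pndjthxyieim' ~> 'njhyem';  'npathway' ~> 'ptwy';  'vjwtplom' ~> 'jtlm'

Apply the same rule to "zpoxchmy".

In each case the input is transformed by: keep every other character starting from the second (positions 2nd, 4th, 6th, ...).
So "zpoxchmy" becomes "pxhy".

pxhy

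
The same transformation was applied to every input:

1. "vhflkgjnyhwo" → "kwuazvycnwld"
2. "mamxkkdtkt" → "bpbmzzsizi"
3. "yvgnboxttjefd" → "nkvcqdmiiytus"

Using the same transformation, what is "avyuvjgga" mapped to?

pknjkyvvp

The pattern: shift every letter 11 places backward in the alphabet (wrapping around).
On "avyuvjgga" that produces "pknjkyvvp".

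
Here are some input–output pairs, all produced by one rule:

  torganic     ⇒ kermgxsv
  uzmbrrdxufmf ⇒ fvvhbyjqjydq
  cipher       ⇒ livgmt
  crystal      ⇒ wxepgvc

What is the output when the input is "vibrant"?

verxzmf

Looking at the pairs, the operation is to move the first 3 characters to the end (rotate left by 3), then shift every letter 4 places forward in the alphabet (wrapping around).
So "vibrant" becomes "verxzmf".
(Check on "cipher": → "hercip" → "livgmt" ✓)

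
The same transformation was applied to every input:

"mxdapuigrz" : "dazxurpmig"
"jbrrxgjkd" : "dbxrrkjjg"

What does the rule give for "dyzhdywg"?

ddzyywhg

What's happening: sort the characters into reverse alphabetical order, then move the last 2 characters to the front (rotate right by 2).
Applying both steps to "dyzhdywg": "zyywhgdd", then "ddzyywhg".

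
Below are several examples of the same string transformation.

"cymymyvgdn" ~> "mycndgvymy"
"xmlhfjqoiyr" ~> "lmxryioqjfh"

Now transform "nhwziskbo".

whnobksiz

The pattern: move the first 3 characters to the end (rotate left by 3), then reverse the string.
Applying that to "nhwziskbo" gives "whnobksiz".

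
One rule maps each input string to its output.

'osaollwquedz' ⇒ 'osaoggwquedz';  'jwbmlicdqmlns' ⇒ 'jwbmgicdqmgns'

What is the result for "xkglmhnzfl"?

xkggmhnzfg

Looking at the pairs, the operation is to replace every "l" with "g".
So "xkglmhnzfl" becomes "xkggmhnzfg".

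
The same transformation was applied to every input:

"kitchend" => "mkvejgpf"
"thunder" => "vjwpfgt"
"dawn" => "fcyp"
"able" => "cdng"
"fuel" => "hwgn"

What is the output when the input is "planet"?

rncpgv

Each output is the input with this applied: shift every letter 2 places forward in the alphabet (wrapping around).
For "planet" the result is "rncpgv".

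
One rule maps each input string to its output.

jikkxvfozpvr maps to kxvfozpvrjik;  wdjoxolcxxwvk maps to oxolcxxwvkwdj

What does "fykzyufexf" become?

zyufexffyk

What's happening: move the first 3 characters to the end (rotate left by 3).
Doing the same to "fykzyufexf": "zyufexffyk".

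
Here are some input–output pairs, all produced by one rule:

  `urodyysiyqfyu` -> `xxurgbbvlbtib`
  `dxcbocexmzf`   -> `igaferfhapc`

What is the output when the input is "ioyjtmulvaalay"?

blrbmwpxoyddod

The rule is to move the last character to the front, then shift every letter 3 places forward in the alphabet (wrapping around).
For "ioyjtmulvaalay" the result is "blrbmwpxoyddod".
(Check on "dxcbocexmzf": → "fdxcbocexmz" → "igaferfhapc" ✓)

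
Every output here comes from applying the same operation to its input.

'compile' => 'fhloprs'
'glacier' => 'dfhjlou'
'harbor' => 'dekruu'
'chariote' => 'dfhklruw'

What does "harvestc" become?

Rule — sort the characters into alphabetical order, then shift every letter 3 places forward in the alphabet (wrapping around).
Starting from "harvestc": after the first operation, "acehrstv"; after the second, "dfhkuvwy".

dfhkuvwy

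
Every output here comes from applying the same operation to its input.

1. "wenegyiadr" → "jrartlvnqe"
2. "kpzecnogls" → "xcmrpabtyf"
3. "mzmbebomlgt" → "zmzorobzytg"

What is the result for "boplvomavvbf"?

obcyibzniios

Each output is the input with this applied: shift every letter 13 places forward in the alphabet (wrapping around) — i.e. ROT13.
For "boplvomavvbf" the result is "obcyibzniios".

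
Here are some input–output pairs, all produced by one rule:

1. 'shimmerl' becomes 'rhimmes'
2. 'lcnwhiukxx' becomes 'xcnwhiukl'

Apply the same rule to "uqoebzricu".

cqoebzriu

Looking at the pairs, the operation is to delete the last character, then swap the first and last characters.
On "uqoebzricu": the first step gives "uqoebzric", and the second then gives "cqoebzriu".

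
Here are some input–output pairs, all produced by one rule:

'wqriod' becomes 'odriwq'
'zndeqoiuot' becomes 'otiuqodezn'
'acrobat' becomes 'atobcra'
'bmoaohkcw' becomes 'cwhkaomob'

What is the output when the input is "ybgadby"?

byadbgy

Looking at the pairs, the operation is to reverse the string, then swap each adjacent pair of characters (1↔2, 3↔4, ...).
For "ybgadby", step one produces "ybdagby"; step two turns that into "byadbgy".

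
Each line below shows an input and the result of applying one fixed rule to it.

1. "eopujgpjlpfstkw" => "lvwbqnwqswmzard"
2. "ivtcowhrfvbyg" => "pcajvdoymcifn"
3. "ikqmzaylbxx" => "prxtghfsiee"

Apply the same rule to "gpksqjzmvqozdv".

nwrzxqgtcxvgkc

What's happening: shift every letter 7 places forward in the alphabet (wrapping around).
For "gpksqjzmvqozdv" the result is "nwrzxqgtcxvgkc".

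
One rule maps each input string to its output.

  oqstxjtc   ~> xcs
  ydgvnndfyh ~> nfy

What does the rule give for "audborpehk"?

Rule — move the first 3 characters to the end (rotate left by 3), then keep one character in every 3, starting at position 2 (positions 2nd, 5th, 8th, ...).
For "audborpehk" the result is "oea".

oea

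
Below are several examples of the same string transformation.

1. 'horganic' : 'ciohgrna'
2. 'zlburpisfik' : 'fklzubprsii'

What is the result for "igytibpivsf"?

In each case the input is transformed by: swap each adjacent pair of characters (1↔2, 3↔4, ...), then move the last 2 characters to the front (rotate right by 2).
For "igytibpivsf", step one produces "gitybiipsvf"; step two turns that into "vfgitybiips".

vfgitybiips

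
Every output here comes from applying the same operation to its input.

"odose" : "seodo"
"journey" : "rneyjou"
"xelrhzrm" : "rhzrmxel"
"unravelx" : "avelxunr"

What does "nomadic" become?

adicnom

In each case the input is transformed by: move the first 3 characters to the end (rotate left by 3).
Doing the same to "nomadic": "adicnom".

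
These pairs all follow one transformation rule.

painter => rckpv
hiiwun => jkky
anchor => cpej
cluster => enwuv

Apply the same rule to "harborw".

What's happening: shift every letter 2 places forward in the alphabet (wrapping around), then delete the last 2 characters.
Applying that to "harborw" gives "jctdq".

jctdq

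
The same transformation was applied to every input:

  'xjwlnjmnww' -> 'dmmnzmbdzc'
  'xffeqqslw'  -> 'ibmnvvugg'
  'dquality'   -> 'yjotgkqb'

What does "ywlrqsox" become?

What's happening: move the last 3 characters to the front (rotate right by 3), then shift every letter 10 places backward in the alphabet (wrapping around).
Working it through for "ywlrqsox": intermediate "soxywlrq", final "ienombhg".
(Check on "xjwlnjmnww": → "nwwxjwlnjm" → "dmmnzmbdzc" ✓)

ienombhg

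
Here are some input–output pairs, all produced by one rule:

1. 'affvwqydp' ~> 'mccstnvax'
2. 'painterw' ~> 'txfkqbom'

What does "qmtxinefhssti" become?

fjqufkbceppqn

In each case the input is transformed by: shift every letter 3 places backward in the alphabet (wrapping around), then swap the first and last characters.
"qmtxinefhssti" → "njqufkbceppqf" → "fjqufkbceppqn".
(Check on "affvwqydp": → "xccstnvam" → "mccstnvax" ✓)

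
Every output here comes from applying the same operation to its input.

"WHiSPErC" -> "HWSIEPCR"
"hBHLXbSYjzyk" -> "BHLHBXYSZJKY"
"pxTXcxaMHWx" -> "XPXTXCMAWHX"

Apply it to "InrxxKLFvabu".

NIXRKXFLAVUB

Rule — swap each adjacent pair of characters (1↔2, 3↔4, ...), then convert every letter to uppercase.
On "InrxxKLFvabu": the first step gives "nIxrKxFLavub", and the second then gives "NIXRKXFLAVUB".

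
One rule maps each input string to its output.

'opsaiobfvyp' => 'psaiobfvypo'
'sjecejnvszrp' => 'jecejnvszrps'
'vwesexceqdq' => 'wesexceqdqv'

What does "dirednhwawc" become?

The transformation: move the first character to the end.
For "dirednhwawc" the result is "irednhwawcd".

irednhwawcd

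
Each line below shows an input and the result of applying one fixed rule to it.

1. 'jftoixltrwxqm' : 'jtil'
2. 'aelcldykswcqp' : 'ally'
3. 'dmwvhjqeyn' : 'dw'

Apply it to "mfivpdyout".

In each case the input is transformed by: keep every other character starting from the first (positions 1st, 3rd, 5th, ...), then delete the last 3 characters.
Starting from "mfivpdyout": after the first operation, "mipyu"; after the second, "mi".

mi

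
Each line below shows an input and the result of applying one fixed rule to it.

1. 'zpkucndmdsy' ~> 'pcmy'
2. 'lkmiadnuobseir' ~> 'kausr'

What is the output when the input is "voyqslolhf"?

osl

The transformation: keep one character in every 3, starting at position 2 (positions 2nd, 5th, 8th, ...).
"voyqslolhf" → "osl".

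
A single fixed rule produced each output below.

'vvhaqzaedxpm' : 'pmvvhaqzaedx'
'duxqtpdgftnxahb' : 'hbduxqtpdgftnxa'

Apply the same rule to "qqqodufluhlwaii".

The transformation: move the last 2 characters to the front (rotate right by 2).
Applying that to "qqqodufluhlwaii" gives "iiqqqodufluhlwa".

iiqqqodufluhlwa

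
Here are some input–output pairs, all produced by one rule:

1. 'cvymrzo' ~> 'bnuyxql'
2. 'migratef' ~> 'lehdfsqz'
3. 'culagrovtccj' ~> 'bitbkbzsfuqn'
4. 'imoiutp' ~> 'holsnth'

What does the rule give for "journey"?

ixndtmq

Rule — take characters alternately from the front and the back (1st, last, 2nd, 2nd-last, ...), then shift every letter 1 place backward in the alphabet (wrapping around).
For "journey", step one produces "jyoeunr"; step two turns that into "ixndtmq".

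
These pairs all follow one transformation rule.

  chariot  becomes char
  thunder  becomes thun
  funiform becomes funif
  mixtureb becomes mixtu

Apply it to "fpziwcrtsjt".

fpziwcrt

Each output is the input with this applied: delete the last 3 characters.
For "fpziwcrtsjt" the result is "fpziwcrt".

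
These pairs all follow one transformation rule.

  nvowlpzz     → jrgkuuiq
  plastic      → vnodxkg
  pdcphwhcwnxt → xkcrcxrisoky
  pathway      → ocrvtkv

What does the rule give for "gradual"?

The transformation: move the first 2 characters to the end (rotate left by 2), then shift every letter 5 places backward in the alphabet (wrapping around).
Starting from "gradual": after the first operation, "adualgr"; after the second, "vypvgbm".

vypvgbm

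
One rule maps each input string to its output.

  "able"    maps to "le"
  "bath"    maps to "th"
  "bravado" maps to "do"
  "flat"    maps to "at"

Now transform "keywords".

ds

The transformation: keep only the last 2 characters.
Doing the same to "keywords": "ds".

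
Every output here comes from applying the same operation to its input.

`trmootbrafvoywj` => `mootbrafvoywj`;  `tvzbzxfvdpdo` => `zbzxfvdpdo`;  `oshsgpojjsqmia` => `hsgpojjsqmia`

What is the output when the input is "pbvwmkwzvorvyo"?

Each output is the input with this applied: delete the first 2 characters.
On "pbvwmkwzvorvyo" that produces "vwmkwzvorvyo".

vwmkwzvorvyo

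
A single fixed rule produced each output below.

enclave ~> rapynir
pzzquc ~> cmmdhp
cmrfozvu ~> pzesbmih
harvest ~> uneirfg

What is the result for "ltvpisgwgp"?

ygicvftjtc

The rule is to shift every letter 13 places forward in the alphabet (wrapping around) — i.e. ROT13.
"ltvpisgwgp" → "ygicvftjtc".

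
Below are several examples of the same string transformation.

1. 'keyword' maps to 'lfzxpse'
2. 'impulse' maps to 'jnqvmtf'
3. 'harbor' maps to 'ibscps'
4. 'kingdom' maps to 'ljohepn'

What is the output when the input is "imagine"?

What's happening: shift every letter 1 place forward in the alphabet (wrapping around).
Doing the same to "imagine": "jnbhjof".

jnbhjof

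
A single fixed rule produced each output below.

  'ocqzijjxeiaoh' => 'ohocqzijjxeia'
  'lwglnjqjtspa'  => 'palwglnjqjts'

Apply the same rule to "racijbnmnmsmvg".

vgracijbnmnmsm

The rule is to move the last 2 characters to the front (rotate right by 2).
"racijbnmnmsmvg" → "vgracijbnmnmsm".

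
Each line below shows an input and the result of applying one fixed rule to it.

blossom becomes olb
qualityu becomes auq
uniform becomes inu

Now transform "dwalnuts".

What's happening: reverse the string, then keep only the last 3 characters.
"dwalnuts" → "stunlawd" → "awd".

awd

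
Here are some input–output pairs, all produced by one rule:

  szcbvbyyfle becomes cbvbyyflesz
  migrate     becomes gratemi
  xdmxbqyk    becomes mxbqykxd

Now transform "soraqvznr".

The pattern: move the first 2 characters to the end (rotate left by 2).
So "soraqvznr" becomes "raqvznrso".

raqvznrso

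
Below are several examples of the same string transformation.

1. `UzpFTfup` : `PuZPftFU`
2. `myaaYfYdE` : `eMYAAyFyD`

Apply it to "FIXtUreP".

pfixTuRE

The rule is to flip the case of every letter, then move the last character to the front.
Starting from "FIXtUreP": after the first operation, "fixTuREp"; after the second, "pfixTuRE".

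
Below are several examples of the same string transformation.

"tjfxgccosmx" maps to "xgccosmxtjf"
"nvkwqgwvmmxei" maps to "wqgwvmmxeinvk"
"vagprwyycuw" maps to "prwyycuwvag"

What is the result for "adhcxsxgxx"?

cxsxgxxadh

The rule is to move the first 3 characters to the end (rotate left by 3).
For "adhcxsxgxx" the result is "cxsxgxxadh".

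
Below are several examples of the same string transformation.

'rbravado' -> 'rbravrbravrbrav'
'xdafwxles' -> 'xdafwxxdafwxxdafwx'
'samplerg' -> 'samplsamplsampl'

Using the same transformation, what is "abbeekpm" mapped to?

abbeeabbeeabbee

What's happening: delete the last 3 characters, then write the whole string 3 times in a row.
Applying both steps to "abbeekpm": "abbee", then "abbeeabbeeabbee".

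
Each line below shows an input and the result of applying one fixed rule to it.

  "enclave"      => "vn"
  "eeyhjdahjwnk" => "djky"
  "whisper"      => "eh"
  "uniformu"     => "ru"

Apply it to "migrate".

ti

In each case the input is transformed by: move the first 3 characters to the end (rotate left by 3), then keep one character in every 3, starting at position 3 (positions 3rd, 6th, 9th, ...).
Applying both steps to "migrate": "ratemig", then "ti".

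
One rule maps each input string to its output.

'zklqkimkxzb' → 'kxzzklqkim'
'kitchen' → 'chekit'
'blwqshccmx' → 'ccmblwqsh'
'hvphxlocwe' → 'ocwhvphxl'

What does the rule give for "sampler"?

The pattern: delete the last character, then move the last 3 characters to the front (rotate right by 3).
For "sampler", step one produces "sample"; step two turns that into "plesam".

plesam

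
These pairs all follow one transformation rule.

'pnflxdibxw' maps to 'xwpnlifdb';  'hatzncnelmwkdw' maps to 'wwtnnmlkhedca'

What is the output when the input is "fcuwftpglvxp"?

What's happening: sort the characters into reverse alphabetical order, then delete the first character.
Applying that to "fcuwftpglvxp" gives "wvutpplgffc".

wvutpplgffc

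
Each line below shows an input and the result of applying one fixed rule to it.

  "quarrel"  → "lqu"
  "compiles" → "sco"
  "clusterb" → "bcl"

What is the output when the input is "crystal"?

lcr

The rule is to move the last character to the front, then keep only the first 3 characters.
So "crystal" becomes "lcr".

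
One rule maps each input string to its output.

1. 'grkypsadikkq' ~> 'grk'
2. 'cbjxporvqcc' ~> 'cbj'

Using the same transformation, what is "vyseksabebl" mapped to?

vys

Looking at the pairs, the operation is to keep only the first 3 characters.
"vyseksabebl" → "vys".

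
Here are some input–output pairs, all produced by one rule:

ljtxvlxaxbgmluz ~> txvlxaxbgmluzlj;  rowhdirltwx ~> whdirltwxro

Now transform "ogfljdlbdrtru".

The rule is to move the first 2 characters to the end (rotate left by 2).
For "ogfljdlbdrtru" the result is "fljdlbdrtruog".

fljdlbdrtruog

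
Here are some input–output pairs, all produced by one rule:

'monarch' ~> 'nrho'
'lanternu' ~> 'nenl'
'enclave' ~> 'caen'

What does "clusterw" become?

utrc

The transformation: move the first 2 characters to the end (rotate left by 2), then keep every other character starting from the first (positions 1st, 3rd, 5th, ...).
For "clusterw", step one produces "usterwcl"; step two turns that into "utrc".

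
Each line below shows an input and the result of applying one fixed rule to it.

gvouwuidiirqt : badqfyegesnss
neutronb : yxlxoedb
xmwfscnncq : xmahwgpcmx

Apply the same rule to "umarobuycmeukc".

What's happening: move the last 3 characters to the front (rotate right by 3), then shift every letter 10 places forward in the alphabet (wrapping around).
Starting from "umarobuycmeukc": after the first operation, "ukcumarobuycme"; after the second, "eumewkbyleimwo".

eumewkbyleimwo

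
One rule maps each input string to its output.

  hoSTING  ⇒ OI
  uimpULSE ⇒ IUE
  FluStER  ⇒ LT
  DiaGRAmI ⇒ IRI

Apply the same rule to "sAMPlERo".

The rule is to keep one character in every 3, starting at position 2 (positions 2nd, 5th, 8th, ...), then convert every letter to uppercase.
"sAMPlERo" → "ALO".

ALO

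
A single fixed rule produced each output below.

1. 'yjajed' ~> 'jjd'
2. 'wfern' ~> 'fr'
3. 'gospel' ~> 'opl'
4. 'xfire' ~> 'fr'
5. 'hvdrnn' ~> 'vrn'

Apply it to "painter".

The transformation: keep every other character starting from the second (positions 2nd, 4th, 6th, ...).
On "painter" that produces "ane".

ane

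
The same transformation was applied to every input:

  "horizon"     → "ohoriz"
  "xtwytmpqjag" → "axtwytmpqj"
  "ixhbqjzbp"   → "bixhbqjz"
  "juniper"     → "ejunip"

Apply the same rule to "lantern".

rlante

What's happening: delete the last character, then move the last character to the front.
"lantern" → "lanter" → "rlante".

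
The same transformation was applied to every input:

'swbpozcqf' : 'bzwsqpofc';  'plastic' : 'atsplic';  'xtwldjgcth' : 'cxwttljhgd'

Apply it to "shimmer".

esrmmih

Looking at the pairs, the operation is to sort the characters into reverse alphabetical order, then move the last character to the front.
Applying both steps to "shimmer": "srmmihe", then "esrmmih".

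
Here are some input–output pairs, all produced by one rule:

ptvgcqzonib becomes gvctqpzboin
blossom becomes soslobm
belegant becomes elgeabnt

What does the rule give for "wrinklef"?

Rule — move the first 3 characters to the end (rotate left by 3), then take characters alternately from the front and the back (1st, last, 2nd, 2nd-last, ...).
"wrinklef" → "nklefwri" → "nikrlwef".

nikrlwef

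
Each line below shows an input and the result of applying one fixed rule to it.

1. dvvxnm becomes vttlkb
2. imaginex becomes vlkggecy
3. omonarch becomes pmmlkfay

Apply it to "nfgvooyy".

What's happening: sort the characters into reverse alphabetical order, then shift every letter 2 places backward in the alphabet (wrapping around).
"nfgvooyy" → "yyvoongf" → "wwtmmled".
(Check on "imaginex": → "xnmiigea" → "vlkggecy" ✓)

wwtmmled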